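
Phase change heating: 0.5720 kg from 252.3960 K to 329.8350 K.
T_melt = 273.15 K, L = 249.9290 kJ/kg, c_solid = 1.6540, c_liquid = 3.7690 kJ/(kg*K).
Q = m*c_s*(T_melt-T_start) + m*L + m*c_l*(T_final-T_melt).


Q1 (sensible, solid) = 0.5720 * 1.6540 * 20.7540 = 19.6351 kJ
Q2 (latent) = 0.5720 * 249.9290 = 142.9594 kJ
Q3 (sensible, liquid) = 0.5720 * 3.7690 * 56.6850 = 122.2054 kJ
Q_total = 284.7999 kJ

284.7999 kJ


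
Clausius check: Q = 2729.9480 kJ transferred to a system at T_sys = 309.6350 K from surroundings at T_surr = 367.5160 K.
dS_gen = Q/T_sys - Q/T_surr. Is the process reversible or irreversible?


dS_sys = 2729.9480/309.6350 = 8.8167 kJ/K
dS_surr = -2729.9480/367.5160 = -7.4281 kJ/K
dS_gen = 8.8167 - 7.4281 = 1.3886 kJ/K (irreversible)

dS_gen = 1.3886 kJ/K, irreversible


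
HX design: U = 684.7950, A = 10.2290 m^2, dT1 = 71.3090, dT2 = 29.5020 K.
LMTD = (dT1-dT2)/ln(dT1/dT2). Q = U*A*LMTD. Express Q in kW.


LMTD = 47.3699 K
Q = 684.7950 * 10.2290 * 47.3699 = 331815.2291 W = 331.8152 kW

331.8152 kW


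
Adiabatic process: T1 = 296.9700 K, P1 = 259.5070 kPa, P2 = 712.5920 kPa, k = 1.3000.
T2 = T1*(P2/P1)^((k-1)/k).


(k-1)/k = 0.2308
(P2/P1)^exp = 1.2625
T2 = 296.9700 * 1.2625 = 374.9291 K

374.9291 K


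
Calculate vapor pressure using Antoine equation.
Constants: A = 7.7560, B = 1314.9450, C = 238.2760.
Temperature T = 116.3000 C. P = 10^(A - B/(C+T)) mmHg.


C+T = 354.5760
B/(C+T) = 3.7085
log10(P) = 7.7560 - 3.7085 = 4.0475
P = 10^4.0475 = 11155.7885 mmHg

11155.7885 mmHg


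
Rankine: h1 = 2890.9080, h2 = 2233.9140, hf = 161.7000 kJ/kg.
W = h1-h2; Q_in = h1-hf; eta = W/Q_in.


W = 656.9940 kJ/kg
Q_in = 2729.2080 kJ/kg
eta = 0.2407 = 24.0727%

eta = 24.0727%


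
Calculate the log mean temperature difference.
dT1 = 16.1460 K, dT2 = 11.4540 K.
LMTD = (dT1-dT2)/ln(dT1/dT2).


dT1/dT2 = 1.4096
ln(dT1/dT2) = 0.3433
LMTD = 4.6920 / 0.3433 = 13.6660 K

13.6660 K


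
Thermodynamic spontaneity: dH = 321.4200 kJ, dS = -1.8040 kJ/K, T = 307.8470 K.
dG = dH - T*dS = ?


T*dS = 307.8470 * -1.8040 = -555.3560 kJ
dG = 321.4200 + 555.3560 = 876.7760 kJ (non-spontaneous)

dG = 876.7760 kJ, non-spontaneous


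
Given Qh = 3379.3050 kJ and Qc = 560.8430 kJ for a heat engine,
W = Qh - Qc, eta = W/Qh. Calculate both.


W = 3379.3050 - 560.8430 = 2818.4620 kJ
eta = 2818.4620 / 3379.3050 = 0.8340 = 83.4036%

W = 2818.4620 kJ, eta = 83.4036%


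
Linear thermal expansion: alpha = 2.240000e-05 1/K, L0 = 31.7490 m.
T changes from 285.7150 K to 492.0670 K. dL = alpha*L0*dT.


dT = 206.3520 K
dL = 2.240000e-05 * 31.7490 * 206.3520 = 0.146753 m
L_final = 31.895753 m

dL = 0.146753 m


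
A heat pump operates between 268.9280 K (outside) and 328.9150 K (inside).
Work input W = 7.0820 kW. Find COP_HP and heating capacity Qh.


COP = 328.9150 / 59.9870 = 5.4831
Qh = 5.4831 * 7.0820 = 38.8313 kW

COP = 5.4831, Qh = 38.8313 kW


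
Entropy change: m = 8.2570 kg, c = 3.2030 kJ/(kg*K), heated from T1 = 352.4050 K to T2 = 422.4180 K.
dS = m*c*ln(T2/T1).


T2/T1 = 1.1987
ln(T2/T1) = 0.1812
dS = 8.2570 * 3.2030 * 0.1812 = 4.7926 kJ/K

4.7926 kJ/K


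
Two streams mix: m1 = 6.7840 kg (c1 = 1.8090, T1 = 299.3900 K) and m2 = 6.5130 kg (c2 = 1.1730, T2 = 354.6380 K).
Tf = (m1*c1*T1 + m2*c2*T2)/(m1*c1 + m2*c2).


num = 6383.5360
den = 19.9120
Tf = 320.5873 K

320.5873 K


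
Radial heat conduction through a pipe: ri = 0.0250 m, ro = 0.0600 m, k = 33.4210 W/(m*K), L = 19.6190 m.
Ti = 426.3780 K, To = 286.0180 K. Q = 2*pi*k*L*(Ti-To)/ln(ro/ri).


dT = 140.3600 K
ln(ro/ri) = 0.8755
Q = 2*pi*33.4210*19.6190*140.3600 / 0.8755 = 660509.2337 W

660509.2337 W


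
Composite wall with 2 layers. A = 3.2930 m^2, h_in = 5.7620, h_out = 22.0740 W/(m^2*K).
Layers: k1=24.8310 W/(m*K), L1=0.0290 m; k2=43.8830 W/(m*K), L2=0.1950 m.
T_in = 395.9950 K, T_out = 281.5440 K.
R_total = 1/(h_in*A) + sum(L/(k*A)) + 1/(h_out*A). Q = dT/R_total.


R_conv_in = 1/(5.7620*3.2930) = 0.0527
R_1 = 0.0290/(24.8310*3.2930) = 0.0004
R_2 = 0.1950/(43.8830*3.2930) = 0.0013
R_conv_out = 1/(22.0740*3.2930) = 0.0138
R_total = 0.0682 K/W
Q = 114.4510 / 0.0682 = 1679.0498 W

R_total = 0.0682 K/W, Q = 1679.0498 W


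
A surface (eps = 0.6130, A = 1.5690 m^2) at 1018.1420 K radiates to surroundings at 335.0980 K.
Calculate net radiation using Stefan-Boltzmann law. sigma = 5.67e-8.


T^4 = 1.0746e+12
Tsurr^4 = 1.2609e+10
Q = 0.6130 * 5.67e-8 * 1.5690 * 1.0620e+12 = 57912.6784 W

57912.6784 W


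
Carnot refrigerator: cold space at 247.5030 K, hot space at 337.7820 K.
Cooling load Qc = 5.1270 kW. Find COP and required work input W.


COP = 247.5030 / 90.2790 = 2.7415
W = 5.1270 / 2.7415 = 1.8701 kW

COP = 2.7415, W = 1.8701 kW


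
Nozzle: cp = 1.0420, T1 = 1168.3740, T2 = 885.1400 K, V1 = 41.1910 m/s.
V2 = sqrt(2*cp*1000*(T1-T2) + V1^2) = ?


dT = 283.2340 K
2*cp*1000*dT = 590259.6560
V1^2 = 1696.6985
V2 = sqrt(591956.3545) = 769.3870 m/s

769.3870 m/s


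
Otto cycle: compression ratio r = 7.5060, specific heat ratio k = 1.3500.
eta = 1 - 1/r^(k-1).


r^(k-1) = 2.0249
eta = 1 - 1/2.0249 = 0.5061 = 50.6136%

50.6136%


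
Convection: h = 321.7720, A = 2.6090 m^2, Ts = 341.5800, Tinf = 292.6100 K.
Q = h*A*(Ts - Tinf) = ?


dT = 48.9700 K
Q = 321.7720 * 2.6090 * 48.9700 = 41110.4692 W

41110.4692 W


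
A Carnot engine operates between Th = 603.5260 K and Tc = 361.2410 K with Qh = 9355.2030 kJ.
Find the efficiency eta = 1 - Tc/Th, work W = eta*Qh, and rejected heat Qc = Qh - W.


eta = 1 - 361.2410/603.5260 = 0.4014
W = 0.4014 * 9355.2030 = 3755.6383 kJ
Qc = 9355.2030 - 3755.6383 = 5599.5647 kJ

eta = 40.1449%, W = 3755.6383 kJ, Qc = 5599.5647 kJ


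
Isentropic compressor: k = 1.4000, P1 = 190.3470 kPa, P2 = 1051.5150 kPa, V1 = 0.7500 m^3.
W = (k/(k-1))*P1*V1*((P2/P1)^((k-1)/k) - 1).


(k-1)/k = 0.2857
(P2/P1)^exp = 1.6296
W = 3.5000 * 190.3470 * 0.7500 * (1.6296 - 1) = 314.5789 kJ

314.5789 kJ


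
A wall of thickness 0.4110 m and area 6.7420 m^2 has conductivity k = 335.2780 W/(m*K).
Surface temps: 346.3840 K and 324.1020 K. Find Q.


dT = 22.2820 K
Q = 335.2780 * 6.7420 * 22.2820 / 0.4110 = 122547.9790 W

122547.9790 W


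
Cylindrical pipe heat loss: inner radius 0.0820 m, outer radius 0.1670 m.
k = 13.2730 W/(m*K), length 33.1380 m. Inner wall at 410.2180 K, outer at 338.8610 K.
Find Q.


dT = 71.3570 K
ln(ro/ri) = 0.7113
Q = 2*pi*13.2730*33.1380*71.3570 / 0.7113 = 277251.9189 W

277251.9189 W


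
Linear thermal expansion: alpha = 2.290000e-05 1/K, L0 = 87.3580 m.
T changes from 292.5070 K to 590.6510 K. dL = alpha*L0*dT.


dT = 298.1440 K
dL = 2.290000e-05 * 87.3580 * 298.1440 = 0.596437 m
L_final = 87.954437 m

dL = 0.596437 m


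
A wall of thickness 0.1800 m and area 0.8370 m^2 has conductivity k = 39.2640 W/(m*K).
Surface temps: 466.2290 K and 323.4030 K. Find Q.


dT = 142.8260 K
Q = 39.2640 * 0.8370 * 142.8260 / 0.1800 = 26076.8283 W

26076.8283 W


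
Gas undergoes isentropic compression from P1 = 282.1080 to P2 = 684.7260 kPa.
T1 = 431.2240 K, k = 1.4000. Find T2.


(k-1)/k = 0.2857
(P2/P1)^exp = 1.2883
T2 = 431.2240 * 1.2883 = 555.5612 K

555.5612 K


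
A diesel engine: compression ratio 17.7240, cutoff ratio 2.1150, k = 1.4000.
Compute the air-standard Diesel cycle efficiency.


r^(k-1) = 3.1581
rc^k = 2.8539
eta = 0.6239 = 62.3944%

62.3944%


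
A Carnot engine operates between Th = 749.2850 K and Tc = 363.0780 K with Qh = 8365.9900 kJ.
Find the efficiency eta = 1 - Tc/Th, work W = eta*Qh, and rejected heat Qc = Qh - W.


eta = 1 - 363.0780/749.2850 = 0.5154
W = 0.5154 * 8365.9900 = 4312.1161 kJ
Qc = 8365.9900 - 4312.1161 = 4053.8739 kJ

eta = 51.5434%, W = 4312.1161 kJ, Qc = 4053.8739 kJ


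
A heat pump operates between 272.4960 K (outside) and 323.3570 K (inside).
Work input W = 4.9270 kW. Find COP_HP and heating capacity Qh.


COP = 323.3570 / 50.8610 = 6.3577
Qh = 6.3577 * 4.9270 = 31.3242 kW

COP = 6.3577, Qh = 31.3242 kW


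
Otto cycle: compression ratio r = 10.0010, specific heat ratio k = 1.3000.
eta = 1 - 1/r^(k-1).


r^(k-1) = 1.9953
eta = 1 - 1/1.9953 = 0.4988 = 49.8828%

49.8828%


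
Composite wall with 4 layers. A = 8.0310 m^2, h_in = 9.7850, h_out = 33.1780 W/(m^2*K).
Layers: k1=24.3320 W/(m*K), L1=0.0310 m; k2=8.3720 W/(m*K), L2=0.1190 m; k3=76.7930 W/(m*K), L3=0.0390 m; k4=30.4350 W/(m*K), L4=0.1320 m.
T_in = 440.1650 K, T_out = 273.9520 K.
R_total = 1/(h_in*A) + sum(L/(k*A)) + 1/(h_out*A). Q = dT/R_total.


R_conv_in = 1/(9.7850*8.0310) = 0.0127
R_1 = 0.0310/(24.3320*8.0310) = 0.0002
R_2 = 0.1190/(8.3720*8.0310) = 0.0018
R_3 = 0.0390/(76.7930*8.0310) = 6.3237e-05
R_4 = 0.1320/(30.4350*8.0310) = 0.0005
R_conv_out = 1/(33.1780*8.0310) = 0.0038
R_total = 0.0190 K/W
Q = 166.2130 / 0.0190 = 8743.3681 W

R_total = 0.0190 K/W, Q = 8743.3681 W


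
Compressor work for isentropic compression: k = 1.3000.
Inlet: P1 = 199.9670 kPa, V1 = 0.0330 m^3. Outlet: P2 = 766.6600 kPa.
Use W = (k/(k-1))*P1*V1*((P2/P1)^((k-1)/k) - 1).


(k-1)/k = 0.2308
(P2/P1)^exp = 1.3636
W = 4.3333 * 199.9670 * 0.0330 * (1.3636 - 1) = 10.3973 kJ

10.3973 kJ


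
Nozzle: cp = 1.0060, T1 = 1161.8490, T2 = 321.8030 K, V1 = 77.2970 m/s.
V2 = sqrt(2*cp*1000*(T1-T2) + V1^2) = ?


dT = 840.0460 K
2*cp*1000*dT = 1690172.5520
V1^2 = 5974.8262
V2 = sqrt(1696147.3782) = 1302.3622 m/s

1302.3622 m/s


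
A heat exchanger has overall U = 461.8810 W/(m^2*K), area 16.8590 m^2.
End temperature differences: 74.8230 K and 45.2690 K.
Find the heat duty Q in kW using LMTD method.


LMTD = 58.8136 K
Q = 461.8810 * 16.8590 * 58.8136 = 457972.7581 W = 457.9728 kW

457.9728 kW


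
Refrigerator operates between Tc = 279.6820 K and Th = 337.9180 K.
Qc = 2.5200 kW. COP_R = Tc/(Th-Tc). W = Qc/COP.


COP = 279.6820 / 58.2360 = 4.8026
W = 2.5200 / 4.8026 = 0.5247 kW

COP = 4.8026, W = 0.5247 kW


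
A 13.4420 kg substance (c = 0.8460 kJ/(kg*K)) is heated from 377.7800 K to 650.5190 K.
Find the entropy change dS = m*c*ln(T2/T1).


T2/T1 = 1.7220
ln(T2/T1) = 0.5435
dS = 13.4420 * 0.8460 * 0.5435 = 6.1802 kJ/K

6.1802 kJ/K


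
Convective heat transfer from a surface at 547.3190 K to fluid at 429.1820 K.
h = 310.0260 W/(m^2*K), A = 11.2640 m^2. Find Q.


dT = 118.1370 K
Q = 310.0260 * 11.2640 * 118.1370 = 412550.1002 W

412550.1002 W


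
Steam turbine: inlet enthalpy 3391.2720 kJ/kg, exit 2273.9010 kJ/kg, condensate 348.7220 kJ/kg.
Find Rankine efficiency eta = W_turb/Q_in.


W = 1117.3710 kJ/kg
Q_in = 3042.5500 kJ/kg
eta = 0.3672 = 36.7248%

eta = 36.7248%


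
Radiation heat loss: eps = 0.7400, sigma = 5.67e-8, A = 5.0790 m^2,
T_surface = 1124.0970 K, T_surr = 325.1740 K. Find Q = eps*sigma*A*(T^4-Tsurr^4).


T^4 = 1.5967e+12
Tsurr^4 = 1.1181e+10
Q = 0.7400 * 5.67e-8 * 5.0790 * 1.5855e+12 = 337875.2165 W

337875.2165 W


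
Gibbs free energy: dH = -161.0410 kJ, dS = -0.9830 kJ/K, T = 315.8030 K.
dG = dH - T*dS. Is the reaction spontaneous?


T*dS = 315.8030 * -0.9830 = -310.4343 kJ
dG = -161.0410 + 310.4343 = 149.3933 kJ (non-spontaneous)

dG = 149.3933 kJ, non-spontaneous


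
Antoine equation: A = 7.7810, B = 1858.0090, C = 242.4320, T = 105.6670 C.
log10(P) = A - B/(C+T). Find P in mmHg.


C+T = 348.0990
B/(C+T) = 5.3376
log10(P) = 7.7810 - 5.3376 = 2.4434
P = 10^2.4434 = 277.5953 mmHg

277.5953 mmHg


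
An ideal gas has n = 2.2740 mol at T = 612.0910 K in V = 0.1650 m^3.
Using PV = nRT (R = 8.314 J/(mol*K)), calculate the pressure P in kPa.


P = nRT/V = 2.2740 * 8.314 * 612.0910 / 0.1650
= 11572.2145 / 0.1650 = 70134.6332 Pa = 70.1346 kPa

70.1346 kPa


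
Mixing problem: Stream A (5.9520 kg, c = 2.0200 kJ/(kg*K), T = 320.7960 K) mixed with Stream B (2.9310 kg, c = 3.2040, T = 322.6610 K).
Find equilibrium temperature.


num = 6887.0281
den = 21.4140
Tf = 321.6139 K

321.6139 K


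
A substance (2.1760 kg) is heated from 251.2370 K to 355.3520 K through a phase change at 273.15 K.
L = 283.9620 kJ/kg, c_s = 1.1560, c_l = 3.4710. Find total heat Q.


Q1 (sensible, solid) = 2.1760 * 1.1560 * 21.9130 = 55.1212 kJ
Q2 (latent) = 2.1760 * 283.9620 = 617.9013 kJ
Q3 (sensible, liquid) = 2.1760 * 3.4710 * 82.2020 = 620.8632 kJ
Q_total = 1293.8857 kJ

1293.8857 kJ


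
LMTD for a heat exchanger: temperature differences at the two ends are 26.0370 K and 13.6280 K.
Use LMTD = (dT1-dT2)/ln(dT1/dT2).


dT1/dT2 = 1.9106
ln(dT1/dT2) = 0.6474
LMTD = 12.4090 / 0.6474 = 19.1677 K

19.1677 K


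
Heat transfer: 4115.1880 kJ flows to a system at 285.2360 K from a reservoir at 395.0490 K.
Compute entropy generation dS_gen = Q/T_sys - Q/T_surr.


dS_sys = 4115.1880/285.2360 = 14.4273 kJ/K
dS_surr = -4115.1880/395.0490 = -10.4169 kJ/K
dS_gen = 14.4273 - 10.4169 = 4.0104 kJ/K (irreversible)

dS_gen = 4.0104 kJ/K, irreversible


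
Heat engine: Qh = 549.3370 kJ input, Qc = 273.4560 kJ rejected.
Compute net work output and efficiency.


W = 549.3370 - 273.4560 = 275.8810 kJ
eta = 275.8810 / 549.3370 = 0.5022 = 50.2207%

W = 275.8810 kJ, eta = 50.2207%


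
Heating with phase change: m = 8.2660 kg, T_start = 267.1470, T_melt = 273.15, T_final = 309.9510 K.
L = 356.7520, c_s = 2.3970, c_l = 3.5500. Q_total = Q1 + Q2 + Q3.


Q1 (sensible, solid) = 8.2660 * 2.3970 * 6.0030 = 118.9411 kJ
Q2 (latent) = 8.2660 * 356.7520 = 2948.9120 kJ
Q3 (sensible, liquid) = 8.2660 * 3.5500 * 36.8010 = 1079.8996 kJ
Q_total = 4147.7527 kJ

4147.7527 kJ


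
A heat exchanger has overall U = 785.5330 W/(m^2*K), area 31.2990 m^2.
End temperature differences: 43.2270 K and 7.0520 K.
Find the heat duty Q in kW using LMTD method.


LMTD = 19.9514 K
Q = 785.5330 * 31.2990 * 19.9514 = 490533.5715 W = 490.5336 kW

490.5336 kW


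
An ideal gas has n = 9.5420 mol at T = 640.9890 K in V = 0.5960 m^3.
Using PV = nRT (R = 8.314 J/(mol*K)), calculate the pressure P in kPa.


P = nRT/V = 9.5420 * 8.314 * 640.9890 / 0.5960
= 50851.0599 / 0.5960 = 85320.5702 Pa = 85.3206 kPa

85.3206 kPa


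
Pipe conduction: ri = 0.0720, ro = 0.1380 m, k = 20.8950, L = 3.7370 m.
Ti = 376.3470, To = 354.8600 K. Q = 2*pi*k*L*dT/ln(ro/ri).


dT = 21.4870 K
ln(ro/ri) = 0.6506
Q = 2*pi*20.8950*3.7370*21.4870 / 0.6506 = 16203.7438 W

16203.7438 W


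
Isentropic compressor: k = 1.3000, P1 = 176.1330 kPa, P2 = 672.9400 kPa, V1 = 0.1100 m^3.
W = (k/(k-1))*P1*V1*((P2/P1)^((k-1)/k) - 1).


(k-1)/k = 0.2308
(P2/P1)^exp = 1.3625
W = 4.3333 * 176.1330 * 0.1100 * (1.3625 - 1) = 30.4350 kJ

30.4350 kJ


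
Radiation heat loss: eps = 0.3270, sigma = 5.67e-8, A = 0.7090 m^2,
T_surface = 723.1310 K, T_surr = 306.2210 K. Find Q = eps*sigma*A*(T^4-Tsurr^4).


T^4 = 2.7344e+11
Tsurr^4 = 8.7931e+09
Q = 0.3270 * 5.67e-8 * 0.7090 * 2.6465e+11 = 3478.9645 W

3478.9645 W


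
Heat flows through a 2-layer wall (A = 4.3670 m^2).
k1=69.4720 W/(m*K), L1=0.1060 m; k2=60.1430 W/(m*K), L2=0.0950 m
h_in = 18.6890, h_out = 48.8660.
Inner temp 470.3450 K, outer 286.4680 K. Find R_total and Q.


R_conv_in = 1/(18.6890*4.3670) = 0.0123
R_1 = 0.1060/(69.4720*4.3670) = 0.0003
R_2 = 0.0950/(60.1430*4.3670) = 0.0004
R_conv_out = 1/(48.8660*4.3670) = 0.0047
R_total = 0.0176 K/W
Q = 183.8770 / 0.0176 = 10418.0481 W

R_total = 0.0176 K/W, Q = 10418.0481 W


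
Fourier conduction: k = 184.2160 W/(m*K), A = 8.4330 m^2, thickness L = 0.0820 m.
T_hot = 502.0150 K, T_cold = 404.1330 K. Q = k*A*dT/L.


dT = 97.8820 K
Q = 184.2160 * 8.4330 * 97.8820 / 0.0820 = 1854378.7013 W

1854378.7013 W


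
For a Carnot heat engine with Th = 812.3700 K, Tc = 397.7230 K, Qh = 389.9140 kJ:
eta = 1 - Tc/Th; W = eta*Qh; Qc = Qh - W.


eta = 1 - 397.7230/812.3700 = 0.5104
W = 0.5104 * 389.9140 = 199.0185 kJ
Qc = 389.9140 - 199.0185 = 190.8955 kJ

eta = 51.0416%, W = 199.0185 kJ, Qc = 190.8955 kJ


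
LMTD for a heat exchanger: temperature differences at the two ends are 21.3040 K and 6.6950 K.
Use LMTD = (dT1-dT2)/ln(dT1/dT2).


dT1/dT2 = 3.1821
ln(dT1/dT2) = 1.1575
LMTD = 14.6090 / 1.1575 = 12.6208 K

12.6208 K


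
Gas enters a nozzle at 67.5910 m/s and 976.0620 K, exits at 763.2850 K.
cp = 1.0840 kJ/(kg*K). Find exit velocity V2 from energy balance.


dT = 212.7770 K
2*cp*1000*dT = 461300.5360
V1^2 = 4568.5433
V2 = sqrt(465869.0793) = 682.5460 m/s

682.5460 m/s


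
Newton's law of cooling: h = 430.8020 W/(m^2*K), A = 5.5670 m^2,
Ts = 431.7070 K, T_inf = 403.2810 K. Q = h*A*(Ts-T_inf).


dT = 28.4260 K
Q = 430.8020 * 5.5670 * 28.4260 = 68173.3576 W

68173.3576 W


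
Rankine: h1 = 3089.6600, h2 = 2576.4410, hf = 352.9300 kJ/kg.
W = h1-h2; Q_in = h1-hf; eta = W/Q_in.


W = 513.2190 kJ/kg
Q_in = 2736.7300 kJ/kg
eta = 0.1875 = 18.7530%

eta = 18.7530%


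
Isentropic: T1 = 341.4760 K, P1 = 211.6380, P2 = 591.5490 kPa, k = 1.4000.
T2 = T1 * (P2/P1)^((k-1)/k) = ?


(k-1)/k = 0.2857
(P2/P1)^exp = 1.3413
T2 = 341.4760 * 1.3413 = 458.0387 K

458.0387 K


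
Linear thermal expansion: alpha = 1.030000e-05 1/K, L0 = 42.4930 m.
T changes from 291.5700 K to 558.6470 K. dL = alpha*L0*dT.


dT = 267.0770 K
dL = 1.030000e-05 * 42.4930 * 267.0770 = 0.116894 m
L_final = 42.609894 m

dL = 0.116894 m


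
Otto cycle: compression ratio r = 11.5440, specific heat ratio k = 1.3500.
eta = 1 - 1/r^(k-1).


r^(k-1) = 2.3541
eta = 1 - 1/2.3541 = 0.5752 = 57.5209%

57.5209%


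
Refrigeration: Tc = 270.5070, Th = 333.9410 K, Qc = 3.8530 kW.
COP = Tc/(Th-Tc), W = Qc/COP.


COP = 270.5070 / 63.4340 = 4.2644
W = 3.8530 / 4.2644 = 0.9035 kW

COP = 4.2644, W = 0.9035 kW


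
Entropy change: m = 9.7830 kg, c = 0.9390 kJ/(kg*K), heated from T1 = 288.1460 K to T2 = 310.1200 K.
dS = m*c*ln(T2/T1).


T2/T1 = 1.0763
ln(T2/T1) = 0.0735
dS = 9.7830 * 0.9390 * 0.0735 = 0.6751 kJ/K

0.6751 kJ/K


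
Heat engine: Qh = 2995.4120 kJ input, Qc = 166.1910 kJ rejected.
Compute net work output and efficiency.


W = 2995.4120 - 166.1910 = 2829.2210 kJ
eta = 2829.2210 / 2995.4120 = 0.9445 = 94.4518%

W = 2829.2210 kJ, eta = 94.4518%


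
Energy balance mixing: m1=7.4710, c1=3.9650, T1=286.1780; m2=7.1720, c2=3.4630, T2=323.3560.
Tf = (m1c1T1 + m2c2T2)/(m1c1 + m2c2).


num = 16508.3874
den = 54.4592
Tf = 303.1334 K

303.1334 K


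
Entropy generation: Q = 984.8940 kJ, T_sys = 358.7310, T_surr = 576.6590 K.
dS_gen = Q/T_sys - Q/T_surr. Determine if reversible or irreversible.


dS_sys = 984.8940/358.7310 = 2.7455 kJ/K
dS_surr = -984.8940/576.6590 = -1.7079 kJ/K
dS_gen = 2.7455 - 1.7079 = 1.0376 kJ/K (irreversible)

dS_gen = 1.0376 kJ/K, irreversible


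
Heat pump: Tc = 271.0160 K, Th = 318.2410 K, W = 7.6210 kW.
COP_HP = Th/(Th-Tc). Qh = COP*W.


COP = 318.2410 / 47.2250 = 6.7388
Qh = 6.7388 * 7.6210 = 51.3566 kW

COP = 6.7388, Qh = 51.3566 kW


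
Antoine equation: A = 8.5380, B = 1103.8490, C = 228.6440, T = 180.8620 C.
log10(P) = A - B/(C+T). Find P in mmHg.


C+T = 409.5060
B/(C+T) = 2.6956
log10(P) = 8.5380 - 2.6956 = 5.8424
P = 10^5.8424 = 695724.8916 mmHg

695724.8916 mmHg


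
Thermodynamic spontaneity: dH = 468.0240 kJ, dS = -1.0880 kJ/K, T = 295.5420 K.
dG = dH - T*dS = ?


T*dS = 295.5420 * -1.0880 = -321.5497 kJ
dG = 468.0240 + 321.5497 = 789.5737 kJ (non-spontaneous)

dG = 789.5737 kJ, non-spontaneous


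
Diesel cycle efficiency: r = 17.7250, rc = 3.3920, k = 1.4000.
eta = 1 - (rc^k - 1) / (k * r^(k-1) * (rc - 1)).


r^(k-1) = 3.1582
rc^k = 5.5289
eta = 0.5718 = 57.1779%

57.1779%


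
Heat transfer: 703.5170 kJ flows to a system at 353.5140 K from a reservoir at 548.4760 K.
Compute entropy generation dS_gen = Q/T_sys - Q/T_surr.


dS_sys = 703.5170/353.5140 = 1.9901 kJ/K
dS_surr = -703.5170/548.4760 = -1.2827 kJ/K
dS_gen = 1.9901 - 1.2827 = 0.7074 kJ/K (irreversible)

dS_gen = 0.7074 kJ/K, irreversible


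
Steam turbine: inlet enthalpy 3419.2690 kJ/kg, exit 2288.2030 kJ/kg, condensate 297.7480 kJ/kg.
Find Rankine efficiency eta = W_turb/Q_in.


W = 1131.0660 kJ/kg
Q_in = 3121.5210 kJ/kg
eta = 0.3623 = 36.2345%

eta = 36.2345%


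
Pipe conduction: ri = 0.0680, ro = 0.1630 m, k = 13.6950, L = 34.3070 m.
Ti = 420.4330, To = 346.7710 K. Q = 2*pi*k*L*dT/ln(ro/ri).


dT = 73.6620 K
ln(ro/ri) = 0.8742
Q = 2*pi*13.6950*34.3070*73.6620 / 0.8742 = 248734.6223 W

248734.6223 W


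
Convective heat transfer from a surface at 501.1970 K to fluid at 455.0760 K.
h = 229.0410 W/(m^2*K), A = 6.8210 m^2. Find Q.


dT = 46.1210 K
Q = 229.0410 * 6.8210 * 46.1210 = 72054.3153 W

72054.3153 W


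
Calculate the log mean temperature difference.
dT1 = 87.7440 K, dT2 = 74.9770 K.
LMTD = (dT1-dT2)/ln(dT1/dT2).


dT1/dT2 = 1.1703
ln(dT1/dT2) = 0.1572
LMTD = 12.7670 / 0.1572 = 81.1933 K

81.1933 K


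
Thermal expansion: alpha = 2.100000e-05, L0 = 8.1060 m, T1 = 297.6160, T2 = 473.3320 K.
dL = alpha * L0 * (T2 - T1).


dT = 175.7160 K
dL = 2.100000e-05 * 8.1060 * 175.7160 = 0.029911 m
L_final = 8.135911 m

dL = 0.029911 m


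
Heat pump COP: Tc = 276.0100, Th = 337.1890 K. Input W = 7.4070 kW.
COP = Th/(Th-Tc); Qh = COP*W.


COP = 337.1890 / 61.1790 = 5.5115
Qh = 5.5115 * 7.4070 = 40.8238 kW

COP = 5.5115, Qh = 40.8238 kW


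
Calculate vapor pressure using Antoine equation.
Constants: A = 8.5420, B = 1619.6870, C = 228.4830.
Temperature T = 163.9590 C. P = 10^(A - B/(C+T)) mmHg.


C+T = 392.4420
B/(C+T) = 4.1272
log10(P) = 8.5420 - 4.1272 = 4.4148
P = 10^4.4148 = 25989.5666 mmHg

25989.5666 mmHg


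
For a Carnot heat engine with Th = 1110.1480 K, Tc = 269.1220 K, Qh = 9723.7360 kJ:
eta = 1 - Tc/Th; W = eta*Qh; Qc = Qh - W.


eta = 1 - 269.1220/1110.1480 = 0.7576
W = 0.7576 * 9723.7360 = 7366.5086 kJ
Qc = 9723.7360 - 7366.5086 = 2357.2274 kJ

eta = 75.7580%, W = 7366.5086 kJ, Qc = 2357.2274 kJ


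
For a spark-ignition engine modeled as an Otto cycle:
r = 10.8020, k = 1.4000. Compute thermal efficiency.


r^(k-1) = 2.5906
eta = 1 - 1/2.5906 = 0.6140 = 61.3990%

61.3990%


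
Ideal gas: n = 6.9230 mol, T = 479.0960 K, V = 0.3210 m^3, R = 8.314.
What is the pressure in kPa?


P = nRT/V = 6.9230 * 8.314 * 479.0960 / 0.3210
= 27575.7223 / 0.3210 = 85905.6769 Pa = 85.9057 kPa

85.9057 kPa


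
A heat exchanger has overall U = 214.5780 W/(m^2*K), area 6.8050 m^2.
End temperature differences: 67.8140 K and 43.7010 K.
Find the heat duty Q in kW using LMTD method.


LMTD = 54.8774 K
Q = 214.5780 * 6.8050 * 54.8774 = 80132.1529 W = 80.1322 kW

80.1322 kW


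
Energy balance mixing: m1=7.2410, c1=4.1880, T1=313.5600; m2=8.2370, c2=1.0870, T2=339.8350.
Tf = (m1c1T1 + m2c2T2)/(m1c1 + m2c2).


num = 12551.5567
den = 39.2789
Tf = 319.5494 K

319.5494 K


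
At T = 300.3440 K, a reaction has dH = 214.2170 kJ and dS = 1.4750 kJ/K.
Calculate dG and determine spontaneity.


T*dS = 300.3440 * 1.4750 = 443.0074 kJ
dG = 214.2170 - 443.0074 = -228.7904 kJ (spontaneous)

dG = -228.7904 kJ, spontaneous


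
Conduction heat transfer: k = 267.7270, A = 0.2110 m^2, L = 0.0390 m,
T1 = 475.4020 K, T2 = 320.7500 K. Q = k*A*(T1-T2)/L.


dT = 154.6520 K
Q = 267.7270 * 0.2110 * 154.6520 / 0.0390 = 224009.0481 W

224009.0481 W


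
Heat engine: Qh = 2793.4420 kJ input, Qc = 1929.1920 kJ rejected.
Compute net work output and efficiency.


W = 2793.4420 - 1929.1920 = 864.2500 kJ
eta = 864.2500 / 2793.4420 = 0.3094 = 30.9385%

W = 864.2500 kJ, eta = 30.9385%


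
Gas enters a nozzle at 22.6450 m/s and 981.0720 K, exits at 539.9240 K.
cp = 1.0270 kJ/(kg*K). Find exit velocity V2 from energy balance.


dT = 441.1480 K
2*cp*1000*dT = 906117.9920
V1^2 = 512.7960
V2 = sqrt(906630.7880) = 952.1716 m/s

952.1716 m/s


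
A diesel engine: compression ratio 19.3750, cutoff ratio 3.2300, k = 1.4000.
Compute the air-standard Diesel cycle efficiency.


r^(k-1) = 3.2726
rc^k = 5.1628
eta = 0.5926 = 59.2569%

59.2569%


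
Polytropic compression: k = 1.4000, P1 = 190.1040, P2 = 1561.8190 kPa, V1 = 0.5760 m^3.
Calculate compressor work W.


(k-1)/k = 0.2857
(P2/P1)^exp = 1.8253
W = 3.5000 * 190.1040 * 0.5760 * (1.8253 - 1) = 316.2819 kJ

316.2819 kJ


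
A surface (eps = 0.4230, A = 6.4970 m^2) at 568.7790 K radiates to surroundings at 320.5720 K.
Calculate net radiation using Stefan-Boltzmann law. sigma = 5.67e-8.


T^4 = 1.0466e+11
Tsurr^4 = 1.0561e+10
Q = 0.4230 * 5.67e-8 * 6.4970 * 9.4097e+10 = 14662.7137 W

14662.7137 W


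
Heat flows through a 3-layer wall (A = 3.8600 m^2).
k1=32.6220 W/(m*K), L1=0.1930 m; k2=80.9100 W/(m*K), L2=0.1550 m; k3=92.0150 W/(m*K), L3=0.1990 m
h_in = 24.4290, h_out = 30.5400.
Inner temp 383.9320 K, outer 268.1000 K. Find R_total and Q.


R_conv_in = 1/(24.4290*3.8600) = 0.0106
R_1 = 0.1930/(32.6220*3.8600) = 0.0015
R_2 = 0.1550/(80.9100*3.8600) = 0.0005
R_3 = 0.1990/(92.0150*3.8600) = 0.0006
R_conv_out = 1/(30.5400*3.8600) = 0.0085
R_total = 0.0217 K/W
Q = 115.8320 / 0.0217 = 5343.5228 W

R_total = 0.0217 K/W, Q = 5343.5228 W


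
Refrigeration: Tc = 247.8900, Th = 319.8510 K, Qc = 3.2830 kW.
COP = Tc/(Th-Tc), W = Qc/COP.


COP = 247.8900 / 71.9610 = 3.4448
W = 3.2830 / 3.4448 = 0.9530 kW

COP = 3.4448, W = 0.9530 kW


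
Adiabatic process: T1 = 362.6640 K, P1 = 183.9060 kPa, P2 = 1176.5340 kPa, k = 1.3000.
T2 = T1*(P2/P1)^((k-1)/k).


(k-1)/k = 0.2308
(P2/P1)^exp = 1.5346
T2 = 362.6640 * 1.5346 = 556.5529 K

556.5529 K


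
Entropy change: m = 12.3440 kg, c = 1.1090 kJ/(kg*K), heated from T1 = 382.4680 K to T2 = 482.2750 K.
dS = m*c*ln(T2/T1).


T2/T1 = 1.2610
ln(T2/T1) = 0.2319
dS = 12.3440 * 1.1090 * 0.2319 = 3.1742 kJ/K

3.1742 kJ/K


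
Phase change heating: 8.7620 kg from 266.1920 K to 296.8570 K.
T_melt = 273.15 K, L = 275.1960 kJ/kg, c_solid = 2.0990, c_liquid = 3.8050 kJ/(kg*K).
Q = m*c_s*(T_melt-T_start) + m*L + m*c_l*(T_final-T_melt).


Q1 (sensible, solid) = 8.7620 * 2.0990 * 6.9580 = 127.9676 kJ
Q2 (latent) = 8.7620 * 275.1960 = 2411.2674 kJ
Q3 (sensible, liquid) = 8.7620 * 3.8050 * 23.7070 = 790.3774 kJ
Q_total = 3329.6124 kJ

3329.6124 kJ


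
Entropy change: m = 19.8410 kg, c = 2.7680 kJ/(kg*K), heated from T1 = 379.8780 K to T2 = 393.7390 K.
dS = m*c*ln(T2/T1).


T2/T1 = 1.0365
ln(T2/T1) = 0.0358
dS = 19.8410 * 2.7680 * 0.0358 = 1.9682 kJ/K

1.9682 kJ/K


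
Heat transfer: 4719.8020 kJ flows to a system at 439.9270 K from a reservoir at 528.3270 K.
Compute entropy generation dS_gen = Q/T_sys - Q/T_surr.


dS_sys = 4719.8020/439.9270 = 10.7286 kJ/K
dS_surr = -4719.8020/528.3270 = -8.9335 kJ/K
dS_gen = 10.7286 - 8.9335 = 1.7951 kJ/K (irreversible)

dS_gen = 1.7951 kJ/K, irreversible


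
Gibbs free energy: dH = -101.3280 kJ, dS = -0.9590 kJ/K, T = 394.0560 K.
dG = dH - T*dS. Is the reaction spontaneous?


T*dS = 394.0560 * -0.9590 = -377.8997 kJ
dG = -101.3280 + 377.8997 = 276.5717 kJ (non-spontaneous)

dG = 276.5717 kJ, non-spontaneous


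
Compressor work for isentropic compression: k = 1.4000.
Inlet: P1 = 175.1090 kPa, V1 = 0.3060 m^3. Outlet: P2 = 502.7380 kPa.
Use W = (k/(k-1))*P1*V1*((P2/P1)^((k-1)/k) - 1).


(k-1)/k = 0.2857
(P2/P1)^exp = 1.3517
W = 3.5000 * 175.1090 * 0.3060 * (1.3517 - 1) = 65.9504 kJ

65.9504 kJ


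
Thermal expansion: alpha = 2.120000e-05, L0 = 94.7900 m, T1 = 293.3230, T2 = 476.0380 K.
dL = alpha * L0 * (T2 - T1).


dT = 182.7150 K
dL = 2.120000e-05 * 94.7900 * 182.7150 = 0.367175 m
L_final = 95.157175 m

dL = 0.367175 m


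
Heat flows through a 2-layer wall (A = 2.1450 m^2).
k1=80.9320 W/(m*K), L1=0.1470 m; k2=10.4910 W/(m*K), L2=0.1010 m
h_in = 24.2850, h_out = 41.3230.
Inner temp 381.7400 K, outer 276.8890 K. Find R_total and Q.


R_conv_in = 1/(24.2850*2.1450) = 0.0192
R_1 = 0.1470/(80.9320*2.1450) = 0.0008
R_2 = 0.1010/(10.4910*2.1450) = 0.0045
R_conv_out = 1/(41.3230*2.1450) = 0.0113
R_total = 0.0358 K/W
Q = 104.8510 / 0.0358 = 2927.6582 W

R_total = 0.0358 K/W, Q = 2927.6582 W


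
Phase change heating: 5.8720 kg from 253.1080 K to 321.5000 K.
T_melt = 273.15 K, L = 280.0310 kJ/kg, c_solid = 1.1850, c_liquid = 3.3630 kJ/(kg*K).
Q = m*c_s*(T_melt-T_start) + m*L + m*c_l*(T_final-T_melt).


Q1 (sensible, solid) = 5.8720 * 1.1850 * 20.0420 = 139.4586 kJ
Q2 (latent) = 5.8720 * 280.0310 = 1644.3420 kJ
Q3 (sensible, liquid) = 5.8720 * 3.3630 * 48.3500 = 954.7934 kJ
Q_total = 2738.5940 kJ

2738.5940 kJ


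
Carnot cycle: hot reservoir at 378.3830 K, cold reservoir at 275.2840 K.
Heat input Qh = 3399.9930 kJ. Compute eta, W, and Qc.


eta = 1 - 275.2840/378.3830 = 0.2725
W = 0.2725 * 3399.9930 = 926.4049 kJ
Qc = 3399.9930 - 926.4049 = 2473.5881 kJ

eta = 27.2473%, W = 926.4049 kJ, Qc = 2473.5881 kJ


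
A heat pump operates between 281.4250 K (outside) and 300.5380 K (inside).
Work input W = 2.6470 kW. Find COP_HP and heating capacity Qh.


COP = 300.5380 / 19.1130 = 15.7243
Qh = 15.7243 * 2.6470 = 41.6221 kW

COP = 15.7243, Qh = 41.6221 kW


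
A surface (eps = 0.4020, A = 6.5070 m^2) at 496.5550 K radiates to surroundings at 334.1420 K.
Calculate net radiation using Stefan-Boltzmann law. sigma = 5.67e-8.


T^4 = 6.0795e+10
Tsurr^4 = 1.2466e+10
Q = 0.4020 * 5.67e-8 * 6.5070 * 4.8329e+10 = 7168.0404 W

7168.0404 W


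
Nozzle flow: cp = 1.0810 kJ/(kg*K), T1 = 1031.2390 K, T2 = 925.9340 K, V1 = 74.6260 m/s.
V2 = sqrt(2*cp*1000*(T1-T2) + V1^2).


dT = 105.3050 K
2*cp*1000*dT = 227669.4100
V1^2 = 5569.0399
V2 = sqrt(233238.4499) = 482.9477 m/s

482.9477 m/s


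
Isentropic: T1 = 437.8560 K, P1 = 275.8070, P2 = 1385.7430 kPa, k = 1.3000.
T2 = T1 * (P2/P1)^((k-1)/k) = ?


(k-1)/k = 0.2308
(P2/P1)^exp = 1.4514
T2 = 437.8560 * 1.4514 = 635.5042 K

635.5042 K


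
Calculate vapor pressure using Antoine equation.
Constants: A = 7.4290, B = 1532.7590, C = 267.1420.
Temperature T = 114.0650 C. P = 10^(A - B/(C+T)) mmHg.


C+T = 381.2070
B/(C+T) = 4.0208
log10(P) = 7.4290 - 4.0208 = 3.4082
P = 10^3.4082 = 2559.7351 mmHg

2559.7351 mmHg


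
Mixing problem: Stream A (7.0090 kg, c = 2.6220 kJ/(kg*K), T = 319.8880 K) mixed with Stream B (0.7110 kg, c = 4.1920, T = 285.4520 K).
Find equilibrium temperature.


num = 6729.5662
den = 21.3581
Tf = 315.0825 K

315.0825 K


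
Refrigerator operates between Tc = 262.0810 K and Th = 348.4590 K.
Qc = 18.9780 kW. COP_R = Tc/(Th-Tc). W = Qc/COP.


COP = 262.0810 / 86.3780 = 3.0341
W = 18.9780 / 3.0341 = 6.2549 kW

COP = 3.0341, W = 6.2549 kW


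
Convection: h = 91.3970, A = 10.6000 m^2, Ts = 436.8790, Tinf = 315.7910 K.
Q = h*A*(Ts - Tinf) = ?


dT = 121.0880 K
Q = 91.3970 * 10.6000 * 121.0880 = 117311.0473 W

117311.0473 W


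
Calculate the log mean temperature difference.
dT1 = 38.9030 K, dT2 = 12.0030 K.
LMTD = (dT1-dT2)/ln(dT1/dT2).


dT1/dT2 = 3.2411
ln(dT1/dT2) = 1.1759
LMTD = 26.9000 / 1.1759 = 22.8758 K

22.8758 K


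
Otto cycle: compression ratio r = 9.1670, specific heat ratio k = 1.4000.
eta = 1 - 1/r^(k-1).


r^(k-1) = 2.4260
eta = 1 - 1/2.4260 = 0.5878 = 58.7799%

58.7799%


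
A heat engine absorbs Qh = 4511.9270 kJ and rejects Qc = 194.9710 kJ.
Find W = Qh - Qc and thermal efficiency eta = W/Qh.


W = 4511.9270 - 194.9710 = 4316.9560 kJ
eta = 4316.9560 / 4511.9270 = 0.9568 = 95.6788%

W = 4316.9560 kJ, eta = 95.6788%


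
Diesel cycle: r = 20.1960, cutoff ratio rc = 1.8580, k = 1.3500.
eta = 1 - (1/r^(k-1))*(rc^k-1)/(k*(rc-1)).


r^(k-1) = 2.8631
rc^k = 2.3079
eta = 0.6056 = 60.5632%

60.5632%


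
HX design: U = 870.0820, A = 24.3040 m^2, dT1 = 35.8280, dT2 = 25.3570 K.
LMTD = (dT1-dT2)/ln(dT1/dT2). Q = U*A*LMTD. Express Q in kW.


LMTD = 30.2915 K
Q = 870.0820 * 24.3040 * 30.2915 = 640557.7261 W = 640.5577 kW

640.5577 kW


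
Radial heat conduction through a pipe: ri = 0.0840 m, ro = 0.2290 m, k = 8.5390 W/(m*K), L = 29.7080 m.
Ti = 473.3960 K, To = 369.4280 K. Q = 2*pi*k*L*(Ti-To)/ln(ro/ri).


dT = 103.9680 K
ln(ro/ri) = 1.0029
Q = 2*pi*8.5390*29.7080*103.9680 / 1.0029 = 165234.2607 W

165234.2607 W


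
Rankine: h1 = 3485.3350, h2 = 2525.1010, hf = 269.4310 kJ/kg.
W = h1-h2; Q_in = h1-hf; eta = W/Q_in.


W = 960.2340 kJ/kg
Q_in = 3215.9040 kJ/kg
eta = 0.2986 = 29.8589%

eta = 29.8589%


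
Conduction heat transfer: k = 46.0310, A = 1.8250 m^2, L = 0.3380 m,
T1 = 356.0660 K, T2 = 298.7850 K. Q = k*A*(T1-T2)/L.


dT = 57.2810 K
Q = 46.0310 * 1.8250 * 57.2810 / 0.3380 = 14236.6291 W

14236.6291 W


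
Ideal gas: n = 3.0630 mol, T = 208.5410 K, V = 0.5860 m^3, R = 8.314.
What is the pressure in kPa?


P = nRT/V = 3.0630 * 8.314 * 208.5410 / 0.5860
= 5310.6596 / 0.5860 = 9062.5591 Pa = 9.0626 kPa

9.0626 kPa


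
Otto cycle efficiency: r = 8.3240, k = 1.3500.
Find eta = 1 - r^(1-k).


r^(k-1) = 2.0995
eta = 1 - 1/2.0995 = 0.5237 = 52.3696%

52.3696%


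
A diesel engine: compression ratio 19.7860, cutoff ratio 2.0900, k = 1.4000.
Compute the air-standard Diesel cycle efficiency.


r^(k-1) = 3.3002
rc^k = 2.8068
eta = 0.6412 = 64.1242%

64.1242%


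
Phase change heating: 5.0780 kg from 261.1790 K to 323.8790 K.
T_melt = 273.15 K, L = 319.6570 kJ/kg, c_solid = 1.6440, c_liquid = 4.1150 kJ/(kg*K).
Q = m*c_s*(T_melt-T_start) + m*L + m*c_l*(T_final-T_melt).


Q1 (sensible, solid) = 5.0780 * 1.6440 * 11.9710 = 99.9367 kJ
Q2 (latent) = 5.0780 * 319.6570 = 1623.2182 kJ
Q3 (sensible, liquid) = 5.0780 * 4.1150 * 50.7290 = 1060.0317 kJ
Q_total = 2783.1866 kJ

2783.1866 kJ


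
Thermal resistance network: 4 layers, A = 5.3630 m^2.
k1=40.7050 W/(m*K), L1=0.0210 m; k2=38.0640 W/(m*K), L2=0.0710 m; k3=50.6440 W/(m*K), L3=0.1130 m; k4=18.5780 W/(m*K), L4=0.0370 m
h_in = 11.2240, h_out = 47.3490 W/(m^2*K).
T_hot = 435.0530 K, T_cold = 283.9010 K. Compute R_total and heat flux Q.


R_conv_in = 1/(11.2240*5.3630) = 0.0166
R_1 = 0.0210/(40.7050*5.3630) = 9.6197e-05
R_2 = 0.0710/(38.0640*5.3630) = 0.0003
R_3 = 0.1130/(50.6440*5.3630) = 0.0004
R_4 = 0.0370/(18.5780*5.3630) = 0.0004
R_conv_out = 1/(47.3490*5.3630) = 0.0039
R_total = 0.0218 K/W
Q = 151.1520 / 0.0218 = 6939.2036 W

R_total = 0.0218 K/W, Q = 6939.2036 W


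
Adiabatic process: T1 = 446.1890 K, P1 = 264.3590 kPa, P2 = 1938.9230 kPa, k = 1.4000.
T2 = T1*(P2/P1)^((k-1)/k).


(k-1)/k = 0.2857
(P2/P1)^exp = 1.7670
T2 = 446.1890 * 1.7670 = 788.4360 K

788.4360 K


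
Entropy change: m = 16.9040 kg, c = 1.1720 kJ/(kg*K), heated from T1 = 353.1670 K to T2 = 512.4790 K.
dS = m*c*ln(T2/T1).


T2/T1 = 1.4511
ln(T2/T1) = 0.3723
dS = 16.9040 * 1.1720 * 0.3723 = 7.3762 kJ/K

7.3762 kJ/K


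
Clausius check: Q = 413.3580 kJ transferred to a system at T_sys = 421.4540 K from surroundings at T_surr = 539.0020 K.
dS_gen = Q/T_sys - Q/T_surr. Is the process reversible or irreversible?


dS_sys = 413.3580/421.4540 = 0.9808 kJ/K
dS_surr = -413.3580/539.0020 = -0.7669 kJ/K
dS_gen = 0.9808 - 0.7669 = 0.2139 kJ/K (irreversible)

dS_gen = 0.2139 kJ/K, irreversible


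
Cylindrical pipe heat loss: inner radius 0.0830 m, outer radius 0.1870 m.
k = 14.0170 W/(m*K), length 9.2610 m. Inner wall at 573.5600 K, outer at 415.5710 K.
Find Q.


dT = 157.9890 K
ln(ro/ri) = 0.8123
Q = 2*pi*14.0170*9.2610*157.9890 / 0.8123 = 158642.7856 W

158642.7856 W


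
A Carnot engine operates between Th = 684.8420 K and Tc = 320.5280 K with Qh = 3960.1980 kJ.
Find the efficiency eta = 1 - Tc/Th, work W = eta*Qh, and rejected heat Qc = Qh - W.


eta = 1 - 320.5280/684.8420 = 0.5320
W = 0.5320 * 3960.1980 = 2106.6984 kJ
Qc = 3960.1980 - 2106.6984 = 1853.4996 kJ

eta = 53.1968%, W = 2106.6984 kJ, Qc = 1853.4996 kJ


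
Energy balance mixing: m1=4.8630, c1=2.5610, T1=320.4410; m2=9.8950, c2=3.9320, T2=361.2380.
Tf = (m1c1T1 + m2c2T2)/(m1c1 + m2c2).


num = 18045.5555
den = 51.3613
Tf = 351.3455 K

351.3455 K


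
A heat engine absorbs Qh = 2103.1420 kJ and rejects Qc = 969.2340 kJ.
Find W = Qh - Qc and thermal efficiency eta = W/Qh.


W = 2103.1420 - 969.2340 = 1133.9080 kJ
eta = 1133.9080 / 2103.1420 = 0.5391 = 53.9150%

W = 1133.9080 kJ, eta = 53.9150%


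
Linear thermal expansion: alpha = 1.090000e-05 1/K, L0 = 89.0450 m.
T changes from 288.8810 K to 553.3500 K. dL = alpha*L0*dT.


dT = 264.4690 K
dL = 1.090000e-05 * 89.0450 * 264.4690 = 0.256691 m
L_final = 89.301691 m

dL = 0.256691 m


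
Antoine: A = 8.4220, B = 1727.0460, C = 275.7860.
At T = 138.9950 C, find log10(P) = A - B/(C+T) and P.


C+T = 414.7810
B/(C+T) = 4.1638
log10(P) = 8.4220 - 4.1638 = 4.2582
P = 10^4.2582 = 18123.6687 mmHg

18123.6687 mmHg


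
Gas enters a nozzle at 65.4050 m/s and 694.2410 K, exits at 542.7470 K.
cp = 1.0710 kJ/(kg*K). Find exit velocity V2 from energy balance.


dT = 151.4940 K
2*cp*1000*dT = 324500.1480
V1^2 = 4277.8140
V2 = sqrt(328777.9620) = 573.3916 m/s

573.3916 m/s


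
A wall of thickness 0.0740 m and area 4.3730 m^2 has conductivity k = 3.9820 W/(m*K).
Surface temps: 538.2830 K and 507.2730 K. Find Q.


dT = 31.0100 K
Q = 3.9820 * 4.3730 * 31.0100 / 0.0740 = 7297.1081 W

7297.1081 W


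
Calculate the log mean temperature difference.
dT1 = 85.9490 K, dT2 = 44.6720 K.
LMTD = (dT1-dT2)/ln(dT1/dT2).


dT1/dT2 = 1.9240
ln(dT1/dT2) = 0.6544
LMTD = 41.2770 / 0.6544 = 63.0754 K

63.0754 K


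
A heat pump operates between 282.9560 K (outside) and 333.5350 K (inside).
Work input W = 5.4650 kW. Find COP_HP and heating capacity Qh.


COP = 333.5350 / 50.5790 = 6.5943
Qh = 6.5943 * 5.4650 = 36.0381 kW

COP = 6.5943, Qh = 36.0381 kW


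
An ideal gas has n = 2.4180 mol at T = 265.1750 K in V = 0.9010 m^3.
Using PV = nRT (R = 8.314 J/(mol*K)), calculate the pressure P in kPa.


P = nRT/V = 2.4180 * 8.314 * 265.1750 / 0.9010
= 5330.8798 / 0.9010 = 5916.6258 Pa = 5.9166 kPa

5.9166 kPa


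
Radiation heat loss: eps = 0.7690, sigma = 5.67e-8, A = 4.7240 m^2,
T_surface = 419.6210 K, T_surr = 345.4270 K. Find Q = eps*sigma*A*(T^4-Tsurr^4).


T^4 = 3.1005e+10
Tsurr^4 = 1.4237e+10
Q = 0.7690 * 5.67e-8 * 4.7240 * 1.6768e+10 = 3453.7396 W

3453.7396 W


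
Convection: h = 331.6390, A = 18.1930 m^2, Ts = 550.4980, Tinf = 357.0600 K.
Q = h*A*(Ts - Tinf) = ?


dT = 193.4380 K
Q = 331.6390 * 18.1930 * 193.4380 = 1167109.7838 W

1167109.7838 W


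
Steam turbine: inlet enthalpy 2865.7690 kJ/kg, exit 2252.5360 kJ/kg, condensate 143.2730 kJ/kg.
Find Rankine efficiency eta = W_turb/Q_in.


W = 613.2330 kJ/kg
Q_in = 2722.4960 kJ/kg
eta = 0.2252 = 22.5247%

eta = 22.5247%


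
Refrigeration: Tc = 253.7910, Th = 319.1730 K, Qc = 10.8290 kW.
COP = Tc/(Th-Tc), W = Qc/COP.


COP = 253.7910 / 65.3820 = 3.8817
W = 10.8290 / 3.8817 = 2.7898 kW

COP = 3.8817, W = 2.7898 kW


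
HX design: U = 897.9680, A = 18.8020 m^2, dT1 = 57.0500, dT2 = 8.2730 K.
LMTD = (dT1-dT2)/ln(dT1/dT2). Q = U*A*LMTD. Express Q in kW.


LMTD = 25.2609 K
Q = 897.9680 * 18.8020 * 25.2609 = 426494.3355 W = 426.4943 kW

426.4943 kW


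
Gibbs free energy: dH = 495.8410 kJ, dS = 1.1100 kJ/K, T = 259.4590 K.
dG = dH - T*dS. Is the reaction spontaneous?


T*dS = 259.4590 * 1.1100 = 287.9995 kJ
dG = 495.8410 - 287.9995 = 207.8415 kJ (non-spontaneous)

dG = 207.8415 kJ, non-spontaneous


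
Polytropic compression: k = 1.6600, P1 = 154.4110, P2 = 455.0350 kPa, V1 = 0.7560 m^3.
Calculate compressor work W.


(k-1)/k = 0.3976
(P2/P1)^exp = 1.5368
W = 2.5152 * 154.4110 * 0.7560 * (1.5368 - 1) = 157.6056 kJ

157.6056 kJ


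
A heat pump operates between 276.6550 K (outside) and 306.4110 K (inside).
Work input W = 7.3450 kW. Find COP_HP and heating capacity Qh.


COP = 306.4110 / 29.7560 = 10.2975
Qh = 10.2975 * 7.3450 = 75.6348 kW

COP = 10.2975, Qh = 75.6348 kW


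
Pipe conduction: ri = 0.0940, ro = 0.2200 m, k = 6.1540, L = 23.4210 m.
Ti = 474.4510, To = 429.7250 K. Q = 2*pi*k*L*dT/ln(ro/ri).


dT = 44.7260 K
ln(ro/ri) = 0.8503
Q = 2*pi*6.1540*23.4210*44.7260 / 0.8503 = 47633.6587 W

47633.6587 W


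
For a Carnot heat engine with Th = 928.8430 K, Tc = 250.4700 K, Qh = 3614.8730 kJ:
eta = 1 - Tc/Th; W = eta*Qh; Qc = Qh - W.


eta = 1 - 250.4700/928.8430 = 0.7303
W = 0.7303 * 3614.8730 = 2640.0934 kJ
Qc = 3614.8730 - 2640.0934 = 974.7796 kJ

eta = 73.0342%, W = 2640.0934 kJ, Qc = 974.7796 kJ
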